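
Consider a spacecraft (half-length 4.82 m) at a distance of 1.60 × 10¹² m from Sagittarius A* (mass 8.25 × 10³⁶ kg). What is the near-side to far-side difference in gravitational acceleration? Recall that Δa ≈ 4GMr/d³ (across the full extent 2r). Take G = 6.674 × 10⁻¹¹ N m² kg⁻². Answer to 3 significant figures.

Near-to-far spans 2r, so the tidal difference is twice the near-to-center value: 4GMr/d³.
Δg = 4GMr/d³
   = 4 × (6.674 × 10⁻¹¹) × (8.25 × 10³⁶) × (4.82) / (1.60 × 10¹²)³
   = 2.59 × 10⁻⁹ m/s²

2.59 × 10⁻⁹ m/s²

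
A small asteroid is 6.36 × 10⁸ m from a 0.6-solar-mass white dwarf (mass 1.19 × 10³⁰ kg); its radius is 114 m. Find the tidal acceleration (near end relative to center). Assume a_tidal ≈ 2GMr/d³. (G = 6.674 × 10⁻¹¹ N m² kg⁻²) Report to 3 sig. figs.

7.04 × 10⁻⁵ m/s²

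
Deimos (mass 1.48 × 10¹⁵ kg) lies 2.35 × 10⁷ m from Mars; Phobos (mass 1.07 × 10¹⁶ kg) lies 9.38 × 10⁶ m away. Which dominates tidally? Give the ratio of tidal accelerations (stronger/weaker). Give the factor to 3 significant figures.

Tidal acceleration ∝ M/d³, so compare M/d³ for each.
Deimos: (1.48 × 10¹⁵) / (2.35 × 10⁷)³ = 1.140 × 10⁻⁷
Phobos: (1.07 × 10¹⁶) / (9.38 × 10⁶)³ = 1.297 × 10⁻⁵
Ratio (larger/smaller) = 114

Phobos, by a factor of ≈ 114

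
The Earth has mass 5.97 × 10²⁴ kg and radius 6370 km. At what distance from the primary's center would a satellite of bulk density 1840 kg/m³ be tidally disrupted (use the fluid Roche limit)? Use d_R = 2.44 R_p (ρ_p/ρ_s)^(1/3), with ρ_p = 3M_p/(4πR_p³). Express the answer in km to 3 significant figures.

22400 km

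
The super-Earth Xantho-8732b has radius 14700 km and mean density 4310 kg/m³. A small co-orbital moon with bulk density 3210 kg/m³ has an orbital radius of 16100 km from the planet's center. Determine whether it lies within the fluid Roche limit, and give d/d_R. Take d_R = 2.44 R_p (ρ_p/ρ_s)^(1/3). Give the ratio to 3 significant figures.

inside; d/d_R ≈ 0.407

d_R = 2.44 × (14700 km) × (4310/3210)^(1/3) = 39570 km
d/d_R = (16100) / (39570) = 0.407
Since d/d_R < 1, the body is inside the Roche limit.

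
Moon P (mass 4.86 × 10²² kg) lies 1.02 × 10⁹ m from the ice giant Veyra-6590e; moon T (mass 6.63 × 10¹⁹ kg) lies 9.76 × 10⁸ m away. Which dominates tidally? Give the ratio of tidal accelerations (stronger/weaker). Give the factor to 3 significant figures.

The tide-raising term goes as M/d³ (the gradient of a 1/d² field).
Moon P: (4.86 × 10²²) / (1.02 × 10⁹)³ = 4.580 × 10⁻⁵
Moon T: (6.63 × 10¹⁹) / (9.76 × 10⁸)³ = 7.131 × 10⁻⁸
Ratio (larger/smaller) = 642

Moon P, by a factor of ≈ 642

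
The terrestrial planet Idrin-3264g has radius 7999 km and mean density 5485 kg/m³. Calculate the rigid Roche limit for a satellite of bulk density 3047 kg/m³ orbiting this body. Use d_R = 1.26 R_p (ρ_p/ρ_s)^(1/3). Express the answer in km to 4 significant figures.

d_R = 1.26 × 7999 km × (5485/3047)^(1/3)
    = 12260 km

12260 km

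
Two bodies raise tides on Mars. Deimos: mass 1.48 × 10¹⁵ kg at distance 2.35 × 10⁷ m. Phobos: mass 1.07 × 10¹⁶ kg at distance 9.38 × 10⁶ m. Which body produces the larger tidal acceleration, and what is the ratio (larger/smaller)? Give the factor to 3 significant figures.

Tidal acceleration ∝ M/d³, so compare M/d³ for each.
Deimos: (1.48 × 10¹⁵) / (2.35 × 10⁷)³ = 1.140 × 10⁻⁷
Phobos: (1.07 × 10¹⁶) / (9.38 × 10⁶)³ = 1.297 × 10⁻⁵
Ratio (larger/smaller) = 114

Phobos, by a factor of ≈ 114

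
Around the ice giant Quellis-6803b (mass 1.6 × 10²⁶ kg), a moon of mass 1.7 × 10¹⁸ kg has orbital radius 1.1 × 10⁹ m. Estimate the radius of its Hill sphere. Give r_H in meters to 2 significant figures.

1.7 × 10⁶ m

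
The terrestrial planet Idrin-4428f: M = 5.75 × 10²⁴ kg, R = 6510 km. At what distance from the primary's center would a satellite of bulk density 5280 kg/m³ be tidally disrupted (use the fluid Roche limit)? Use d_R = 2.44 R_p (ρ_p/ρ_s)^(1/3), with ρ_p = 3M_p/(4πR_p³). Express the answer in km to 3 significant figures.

15600 km

ρ_p = 3M_p/(4πR_p³) = 3 × (5.75 × 10²⁴) / (4π × (6.51 × 10⁶ m)³) = 4980 kg/m³
d_R = 2.44 × 6510 km × (4980/5280)^(1/3)
    = 15600 km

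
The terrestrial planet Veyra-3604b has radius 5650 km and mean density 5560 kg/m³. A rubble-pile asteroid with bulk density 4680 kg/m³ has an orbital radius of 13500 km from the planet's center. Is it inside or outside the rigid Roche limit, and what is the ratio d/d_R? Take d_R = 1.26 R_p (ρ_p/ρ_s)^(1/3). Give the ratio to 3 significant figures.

d_R = 1.26 × (5650 km) × (5560/4680)^(1/3) = 7540 km
d/d_R = (13500) / (7540) = 1.79
Since d/d_R > 1, the body is outside the Roche limit.

outside; d/d_R ≈ 1.79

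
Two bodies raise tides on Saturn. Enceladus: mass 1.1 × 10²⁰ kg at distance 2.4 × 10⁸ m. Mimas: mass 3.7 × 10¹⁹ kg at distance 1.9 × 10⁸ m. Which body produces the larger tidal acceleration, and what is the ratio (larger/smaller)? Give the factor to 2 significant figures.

Enceladus, by a factor of ≈ 1.5

The tide-raising term goes as M/d³ (the gradient of a 1/d² field).
Enceladus: (1.1 × 10²⁰) / (2.4 × 10⁸)³ = 7.957 × 10⁻⁶
Mimas: (3.7 × 10¹⁹) / (1.9 × 10⁸)³ = 5.394 × 10⁻⁶
Ratio (larger/smaller) = 1.5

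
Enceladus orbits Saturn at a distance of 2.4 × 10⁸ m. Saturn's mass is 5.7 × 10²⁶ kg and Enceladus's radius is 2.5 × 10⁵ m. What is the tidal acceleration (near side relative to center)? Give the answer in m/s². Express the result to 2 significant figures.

Since r ≪ d, expand the inverse-square field across one radius to get the leading 2GMr/d³ term.
a_tidal = 2GMr/d³
        = 2 × (6.674 × 10⁻¹¹) × (5.7 × 10²⁶) × (2.5 × 10⁵) / (2.4 × 10⁸)³
        = 1.4 × 10⁻³ m/s²

1.4 × 10⁻³ m/s²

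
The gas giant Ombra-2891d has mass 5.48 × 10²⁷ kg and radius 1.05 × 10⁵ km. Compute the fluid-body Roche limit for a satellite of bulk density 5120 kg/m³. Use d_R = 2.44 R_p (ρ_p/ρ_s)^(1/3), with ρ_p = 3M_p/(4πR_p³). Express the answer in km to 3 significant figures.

1.55 × 10⁵ km

ρ_p = 3M_p/(4πR_p³) = 3 × (5.48 × 10²⁷) / (4π × (1.05 × 10⁸ m)³) = 1130 kg/m³
d_R = 2.44 × 1.05 × 10⁵ km × (1130/5120)^(1/3)
    = 1.55 × 10⁵ km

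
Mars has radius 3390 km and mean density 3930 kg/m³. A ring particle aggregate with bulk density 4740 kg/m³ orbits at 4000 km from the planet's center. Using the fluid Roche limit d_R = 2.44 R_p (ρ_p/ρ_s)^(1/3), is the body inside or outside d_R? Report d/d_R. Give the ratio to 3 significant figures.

d_R = 2.44 × (3390 km) × (3930/4740)^(1/3) = 7771 km
d/d_R = (4000) / (7771) = 0.515
Since d/d_R < 1, the body is inside the Roche limit.

inside; d/d_R ≈ 0.515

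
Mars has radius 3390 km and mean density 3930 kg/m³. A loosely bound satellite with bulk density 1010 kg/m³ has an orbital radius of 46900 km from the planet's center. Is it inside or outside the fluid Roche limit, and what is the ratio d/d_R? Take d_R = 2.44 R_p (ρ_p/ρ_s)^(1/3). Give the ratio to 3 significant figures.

outside; d/d_R ≈ 3.60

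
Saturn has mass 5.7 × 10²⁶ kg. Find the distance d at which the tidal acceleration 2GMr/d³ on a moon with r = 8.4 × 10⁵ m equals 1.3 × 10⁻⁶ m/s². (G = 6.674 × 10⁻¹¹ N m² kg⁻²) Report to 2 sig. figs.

3.7 × 10⁹ m

2GMr/d³ = a_tidal  ⇒  d = (2GMr / a_tidal)^(1/3)
d = (2 × 6.674×10⁻¹¹ × (5.7 × 10²⁶) × (8.4 × 10⁵) / (1.3 × 10⁻⁶))^(1/3)
  = 3.7 × 10⁹ m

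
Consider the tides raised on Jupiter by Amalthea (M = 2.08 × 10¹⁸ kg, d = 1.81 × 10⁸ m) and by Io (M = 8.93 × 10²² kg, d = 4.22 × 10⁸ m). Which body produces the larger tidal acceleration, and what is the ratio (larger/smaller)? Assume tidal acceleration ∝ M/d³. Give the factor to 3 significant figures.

Io, by a factor of ≈ 3390

The tide-raising term goes as M/d³ (the gradient of a 1/d² field).
Amalthea: (2.08 × 10¹⁸) / (1.81 × 10⁸)³ = 3.508 × 10⁻⁷
Io: (8.93 × 10²²) / (4.22 × 10⁸)³ = 1.188 × 10⁻³
Ratio (larger/smaller) = 3390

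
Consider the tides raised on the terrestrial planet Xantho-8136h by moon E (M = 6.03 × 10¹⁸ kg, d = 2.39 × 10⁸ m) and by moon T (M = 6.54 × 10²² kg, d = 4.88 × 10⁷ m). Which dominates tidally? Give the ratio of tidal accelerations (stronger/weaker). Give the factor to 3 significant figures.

Moon T, by a factor of ≈ 1.27 × 10⁶

Tidal acceleration ∝ M/d³, so compare M/d³ for each.
Moon E: (6.03 × 10¹⁸) / (2.39 × 10⁸)³ = 4.417 × 10⁻⁷
Moon T: (6.54 × 10²²) / (4.88 × 10⁷)³ = 5.628 × 10⁻¹
Ratio (larger/smaller) = 1.27 × 10⁶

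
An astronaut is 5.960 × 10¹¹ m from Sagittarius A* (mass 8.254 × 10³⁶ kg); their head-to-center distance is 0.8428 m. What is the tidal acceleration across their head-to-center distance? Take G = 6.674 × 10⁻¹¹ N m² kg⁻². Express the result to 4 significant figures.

Δa = 2GMr/d³
   = 2 × (6.674 × 10⁻¹¹) × (8.254 × 10³⁶) × (0.8428) / (5.960 × 10¹¹)³
   = 4.386 × 10⁻⁹ m/s²

4.386 × 10⁻⁹ m/s²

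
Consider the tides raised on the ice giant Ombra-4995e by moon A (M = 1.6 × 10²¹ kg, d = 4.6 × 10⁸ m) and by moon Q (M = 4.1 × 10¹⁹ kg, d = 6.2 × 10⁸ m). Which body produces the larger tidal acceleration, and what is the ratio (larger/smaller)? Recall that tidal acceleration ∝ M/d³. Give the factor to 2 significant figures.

Compare M/d³ for the two perturbers:
Moon A: (1.6 × 10²¹) / (4.6 × 10⁸)³ = 1.644 × 10⁻⁵
Moon Q: (4.1 × 10¹⁹) / (6.2 × 10⁸)³ = 1.720 × 10⁻⁷
Ratio (larger/smaller) = 96

Moon A, by a factor of ≈ 96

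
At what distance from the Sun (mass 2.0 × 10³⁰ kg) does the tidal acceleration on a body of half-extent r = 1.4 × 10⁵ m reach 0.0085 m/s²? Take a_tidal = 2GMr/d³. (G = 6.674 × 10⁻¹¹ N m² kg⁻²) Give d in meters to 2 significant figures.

2GMr/d³ = a_tidal  ⇒  d = (2GMr / a_tidal)^(1/3)
d = (2 × 6.674×10⁻¹¹ × (2.0 × 10³⁰) × (1.4 × 10⁵) / (0.0085))^(1/3)
  = 1.6 × 10⁹ m

1.6 × 10⁹ m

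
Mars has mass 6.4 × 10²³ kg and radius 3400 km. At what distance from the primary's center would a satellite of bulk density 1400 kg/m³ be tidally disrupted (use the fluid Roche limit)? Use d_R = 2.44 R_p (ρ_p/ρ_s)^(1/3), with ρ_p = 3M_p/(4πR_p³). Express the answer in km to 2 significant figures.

12000 km

ρ_p = 3M_p/(4πR_p³) = 3 × (6.4 × 10²³) / (4π × (3.4 × 10⁶ m)³) = 3900 kg/m³
d_R = 2.44 × 3400 km × (3900/1400)^(1/3)
    = 12000 km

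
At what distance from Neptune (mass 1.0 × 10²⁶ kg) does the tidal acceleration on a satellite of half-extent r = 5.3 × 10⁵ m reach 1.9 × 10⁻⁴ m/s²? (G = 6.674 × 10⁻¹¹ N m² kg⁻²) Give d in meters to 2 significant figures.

2GMr/d³ = a_tidal  ⇒  d = (2GMr / a_tidal)^(1/3)
d = (2 × 6.674×10⁻¹¹ × (1.0 × 10²⁶) × (5.3 × 10⁵) / (1.9 × 10⁻⁴))^(1/3)
  = 3.3 × 10⁸ m

3.3 × 10⁸ m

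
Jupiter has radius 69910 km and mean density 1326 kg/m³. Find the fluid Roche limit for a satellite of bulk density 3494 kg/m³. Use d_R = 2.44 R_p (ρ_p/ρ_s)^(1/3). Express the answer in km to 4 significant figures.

1.235 × 10⁵ km

d_R = 2.44 × 69910 km × (1326/3494)^(1/3)
    = 1.235 × 10⁵ km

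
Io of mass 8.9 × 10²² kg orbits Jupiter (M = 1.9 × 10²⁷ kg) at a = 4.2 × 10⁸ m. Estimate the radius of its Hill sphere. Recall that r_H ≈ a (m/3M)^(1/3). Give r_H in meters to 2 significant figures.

1.0 × 10⁷ m

r_H ≈ a (m/3M)^(1/3)
    = (4.2 × 10⁸) × (8.9 × 10²² / (3 × 1.9 × 10²⁷))^(1/3)
    = 1.0 × 10⁷ m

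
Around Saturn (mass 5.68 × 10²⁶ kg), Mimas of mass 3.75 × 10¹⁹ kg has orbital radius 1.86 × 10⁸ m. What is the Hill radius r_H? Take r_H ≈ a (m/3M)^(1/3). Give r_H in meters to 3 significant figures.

5.21 × 10⁵ m

r_H ≈ a (m/3M)^(1/3)
    = (1.86 × 10⁸) × (3.75 × 10¹⁹ / (3 × 5.68 × 10²⁶))^(1/3)
    = 5.21 × 10⁵ m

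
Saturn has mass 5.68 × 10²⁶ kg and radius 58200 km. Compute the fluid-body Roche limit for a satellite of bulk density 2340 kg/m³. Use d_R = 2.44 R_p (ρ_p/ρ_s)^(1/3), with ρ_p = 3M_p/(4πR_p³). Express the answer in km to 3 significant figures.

94400 km

ρ_p = 3M_p/(4πR_p³) = 3 × (5.68 × 10²⁶) / (4π × (5.82 × 10⁷ m)³) = 688 kg/m³
d_R = 2.44 × 58200 km × (688/2340)^(1/3)
    = 94400 km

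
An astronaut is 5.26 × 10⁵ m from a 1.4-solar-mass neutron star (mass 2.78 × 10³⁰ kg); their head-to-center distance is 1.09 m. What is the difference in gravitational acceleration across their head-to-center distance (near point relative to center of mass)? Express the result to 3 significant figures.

2.78 × 10³ m/s²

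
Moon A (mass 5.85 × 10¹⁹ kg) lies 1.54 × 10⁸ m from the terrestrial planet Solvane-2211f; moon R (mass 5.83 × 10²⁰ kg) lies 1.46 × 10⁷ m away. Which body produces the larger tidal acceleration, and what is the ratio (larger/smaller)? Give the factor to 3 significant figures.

Moon R, by a factor of ≈ 11700

The tide-raising term goes as M/d³ (the gradient of a 1/d² field).
Moon A: (5.85 × 10¹⁹) / (1.54 × 10⁸)³ = 1.602 × 10⁻⁵
Moon R: (5.83 × 10²⁰) / (1.46 × 10⁷)³ = 1.873 × 10⁻¹
Ratio (larger/smaller) = 11700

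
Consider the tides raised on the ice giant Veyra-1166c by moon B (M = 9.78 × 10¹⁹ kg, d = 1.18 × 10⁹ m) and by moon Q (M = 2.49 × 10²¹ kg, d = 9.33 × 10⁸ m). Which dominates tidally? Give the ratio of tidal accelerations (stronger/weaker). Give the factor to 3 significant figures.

Tidal acceleration ∝ M/d³, so compare M/d³ for each.
Moon B: (9.78 × 10¹⁹) / (1.18 × 10⁹)³ = 5.952 × 10⁻⁸
Moon Q: (2.49 × 10²¹) / (9.33 × 10⁸)³ = 3.066 × 10⁻⁶
Ratio (larger/smaller) = 51.5

Moon Q, by a factor of ≈ 51.5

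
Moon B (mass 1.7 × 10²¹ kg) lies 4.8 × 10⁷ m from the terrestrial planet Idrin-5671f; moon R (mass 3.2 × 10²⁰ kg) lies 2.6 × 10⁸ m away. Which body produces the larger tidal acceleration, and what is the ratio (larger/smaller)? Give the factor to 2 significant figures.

Moon B, by a factor of ≈ 840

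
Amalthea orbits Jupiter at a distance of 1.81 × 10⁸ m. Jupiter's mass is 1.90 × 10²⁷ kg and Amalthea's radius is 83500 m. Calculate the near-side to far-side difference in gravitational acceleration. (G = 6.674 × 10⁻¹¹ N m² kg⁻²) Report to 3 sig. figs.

The field gradient is 2GM/d³; across the full diameter 2r the difference is 4GMr/d³.
Δg = 4GMr/d³
   = 4 × (6.674 × 10⁻¹¹) × (1.90 × 10²⁷) × (83500) / (1.81 × 10⁸)³
   = 7.14 × 10⁻³ m/s²

7.14 × 10⁻³ m/s²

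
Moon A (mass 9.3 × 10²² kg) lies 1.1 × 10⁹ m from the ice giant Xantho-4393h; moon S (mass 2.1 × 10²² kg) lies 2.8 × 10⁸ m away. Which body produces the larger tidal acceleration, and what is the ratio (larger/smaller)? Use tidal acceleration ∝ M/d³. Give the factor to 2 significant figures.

Tidal acceleration ∝ M/d³, so compare M/d³ for each.
Moon A: (9.3 × 10²²) / (1.1 × 10⁹)³ = 6.987 × 10⁻⁵
Moon S: (2.1 × 10²²) / (2.8 × 10⁸)³ = 9.566 × 10⁻⁴
Ratio (larger/smaller) = 14

Moon S, by a factor of ≈ 14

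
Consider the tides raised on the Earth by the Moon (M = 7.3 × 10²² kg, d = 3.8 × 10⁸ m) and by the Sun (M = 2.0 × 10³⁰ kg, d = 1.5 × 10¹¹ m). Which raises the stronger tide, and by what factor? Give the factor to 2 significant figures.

The Moon, by a factor of ≈ 2.2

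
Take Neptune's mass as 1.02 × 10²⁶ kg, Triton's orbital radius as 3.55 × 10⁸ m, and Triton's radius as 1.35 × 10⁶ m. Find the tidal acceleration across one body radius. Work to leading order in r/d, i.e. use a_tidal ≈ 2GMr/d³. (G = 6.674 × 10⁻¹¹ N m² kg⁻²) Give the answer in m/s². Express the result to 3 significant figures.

a_tidal = 2GMr/d³
        = 2 × (6.674 × 10⁻¹¹) × (1.02 × 10²⁶) × (1.35 × 10⁶) / (3.55 × 10⁸)³
        = 4.11 × 10⁻⁴ m/s²

4.11 × 10⁻⁴ m/s²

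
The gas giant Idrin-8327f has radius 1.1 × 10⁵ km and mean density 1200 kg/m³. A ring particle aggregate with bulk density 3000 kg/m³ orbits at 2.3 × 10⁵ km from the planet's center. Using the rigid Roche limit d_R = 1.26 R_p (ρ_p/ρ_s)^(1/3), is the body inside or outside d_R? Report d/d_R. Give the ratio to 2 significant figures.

outside; d/d_R ≈ 2.3

d_R = 1.26 × (1.1 × 10⁵ km) × (1200/3000)^(1/3) = 1.021 × 10⁵ km
d/d_R = (2.3 × 10⁵) / (1.021 × 10⁵) = 2.3
Since d/d_R > 1, the body is outside the Roche limit.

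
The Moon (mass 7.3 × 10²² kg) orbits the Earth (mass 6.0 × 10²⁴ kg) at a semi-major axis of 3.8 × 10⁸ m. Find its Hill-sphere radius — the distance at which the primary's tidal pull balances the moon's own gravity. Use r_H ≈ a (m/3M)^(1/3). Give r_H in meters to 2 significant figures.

r_H ≈ a (m/3M)^(1/3)
    = (3.8 × 10⁸) × (7.3 × 10²² / (3 × 6.0 × 10²⁴))^(1/3)
    = 6.1 × 10⁷ m

6.1 × 10⁷ m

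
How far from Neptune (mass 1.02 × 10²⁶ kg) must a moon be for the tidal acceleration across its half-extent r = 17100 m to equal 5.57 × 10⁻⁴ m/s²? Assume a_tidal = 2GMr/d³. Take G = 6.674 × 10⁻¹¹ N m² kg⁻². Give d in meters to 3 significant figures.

2GMr/d³ = a_tidal  ⇒  d = (2GMr / a_tidal)^(1/3)
d = (2 × 6.674×10⁻¹¹ × (1.02 × 10²⁶) × (17100) / (5.57 × 10⁻⁴))^(1/3)
  = 7.48 × 10⁷ m

7.48 × 10⁷ m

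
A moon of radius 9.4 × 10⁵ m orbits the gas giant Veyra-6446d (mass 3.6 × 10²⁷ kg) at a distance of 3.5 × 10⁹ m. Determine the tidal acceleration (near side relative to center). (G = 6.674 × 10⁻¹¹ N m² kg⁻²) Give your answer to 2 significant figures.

Differencing GM/(d−r)² and GM/d² to first order in r/d gives 2GMr/d³.
a_tidal = 2GMr/d³
        = 2 × (6.674 × 10⁻¹¹) × (3.6 × 10²⁷) × (9.4 × 10⁵) / (3.5 × 10⁹)³
        = 1.1 × 10⁻⁵ m/s²

1.1 × 10⁻⁵ m/s²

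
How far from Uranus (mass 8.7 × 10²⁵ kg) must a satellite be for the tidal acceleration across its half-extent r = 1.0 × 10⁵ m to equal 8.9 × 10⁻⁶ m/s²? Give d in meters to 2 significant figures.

2GMr/d³ = a_tidal  ⇒  d = (2GMr / a_tidal)^(1/3)
d = (2 × 6.674×10⁻¹¹ × (8.7 × 10²⁵) × (1.0 × 10⁵) / (8.9 × 10⁻⁶))^(1/3)
  = 5.1 × 10⁸ m

5.1 × 10⁸ m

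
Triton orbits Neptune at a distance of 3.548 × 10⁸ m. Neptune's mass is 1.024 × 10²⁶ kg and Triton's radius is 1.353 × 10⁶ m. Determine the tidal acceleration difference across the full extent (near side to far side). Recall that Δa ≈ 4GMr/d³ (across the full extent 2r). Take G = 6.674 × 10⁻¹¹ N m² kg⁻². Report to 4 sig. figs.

8.281 × 10⁻⁴ m/s²

Δa = 4GMr/d³
   = 4 × (6.674 × 10⁻¹¹) × (1.024 × 10²⁶) × (1.353 × 10⁶) / (3.548 × 10⁸)³
   = 8.281 × 10⁻⁴ m/s²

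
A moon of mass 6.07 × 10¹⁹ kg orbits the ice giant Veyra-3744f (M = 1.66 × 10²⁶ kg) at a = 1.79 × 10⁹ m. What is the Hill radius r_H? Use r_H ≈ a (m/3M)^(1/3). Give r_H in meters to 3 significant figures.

8.88 × 10⁶ m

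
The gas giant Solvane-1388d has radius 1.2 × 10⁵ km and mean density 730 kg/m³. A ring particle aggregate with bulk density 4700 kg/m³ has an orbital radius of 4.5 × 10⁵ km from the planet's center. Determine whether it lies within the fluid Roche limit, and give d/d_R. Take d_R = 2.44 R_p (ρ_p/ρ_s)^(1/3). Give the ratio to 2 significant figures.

outside; d/d_R ≈ 2.9

d_R = 2.44 × (1.2 × 10⁵ km) × (730/4700)^(1/3) = 1.574 × 10⁵ km
d/d_R = (4.5 × 10⁵) / (1.574 × 10⁵) = 2.9
Since d/d_R > 1, the body is outside the Roche limit.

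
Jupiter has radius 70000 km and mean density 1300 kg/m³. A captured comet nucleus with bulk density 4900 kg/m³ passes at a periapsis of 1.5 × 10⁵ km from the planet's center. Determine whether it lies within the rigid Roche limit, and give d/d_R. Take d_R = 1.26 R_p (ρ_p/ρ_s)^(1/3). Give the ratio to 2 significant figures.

outside; d/d_R ≈ 2.6

d_R = 1.26 × (70000 km) × (1300/4900)^(1/3) = 56670 km
d/d_R = (1.5 × 10⁵) / (56670) = 2.6
Since d/d_R > 1, the body is outside the Roche limit.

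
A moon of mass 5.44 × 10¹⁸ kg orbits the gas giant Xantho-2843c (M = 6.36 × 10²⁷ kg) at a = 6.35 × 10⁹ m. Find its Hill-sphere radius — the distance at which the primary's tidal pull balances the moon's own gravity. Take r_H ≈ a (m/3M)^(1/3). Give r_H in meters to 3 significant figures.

r_H ≈ a (m/3M)^(1/3)
    = (6.35 × 10⁹) × (5.44 × 10¹⁸ / (3 × 6.36 × 10²⁷))^(1/3)
    = 4.18 × 10⁶ m

4.18 × 10⁶ m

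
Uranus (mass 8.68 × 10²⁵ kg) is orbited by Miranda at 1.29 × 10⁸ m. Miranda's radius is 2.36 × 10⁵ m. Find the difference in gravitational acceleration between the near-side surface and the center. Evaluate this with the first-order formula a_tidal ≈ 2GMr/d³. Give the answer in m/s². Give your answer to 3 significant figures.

1.27 × 10⁻³ m/s²

a_tidal = 2GMr/d³
        = 2 × (6.674 × 10⁻¹¹) × (8.68 × 10²⁵) × (2.36 × 10⁵) / (1.29 × 10⁸)³
        = 1.27 × 10⁻³ m/s²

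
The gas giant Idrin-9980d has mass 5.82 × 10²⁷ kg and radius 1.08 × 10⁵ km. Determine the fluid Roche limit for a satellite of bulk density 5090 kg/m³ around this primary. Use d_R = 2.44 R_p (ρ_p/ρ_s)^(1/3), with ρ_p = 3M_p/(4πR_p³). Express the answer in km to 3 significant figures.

1.58 × 10⁵ km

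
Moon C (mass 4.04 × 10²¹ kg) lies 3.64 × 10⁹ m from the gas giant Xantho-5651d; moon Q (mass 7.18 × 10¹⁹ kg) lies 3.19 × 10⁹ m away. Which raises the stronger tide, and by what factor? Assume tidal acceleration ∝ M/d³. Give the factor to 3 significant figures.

Compare M/d³ for the two perturbers:
Moon C: (4.04 × 10²¹) / (3.64 × 10⁹)³ = 8.377 × 10⁻⁸
Moon Q: (7.18 × 10¹⁹) / (3.19 × 10⁹)³ = 2.212 × 10⁻⁹
Ratio (larger/smaller) = 37.9

Moon C, by a factor of ≈ 37.9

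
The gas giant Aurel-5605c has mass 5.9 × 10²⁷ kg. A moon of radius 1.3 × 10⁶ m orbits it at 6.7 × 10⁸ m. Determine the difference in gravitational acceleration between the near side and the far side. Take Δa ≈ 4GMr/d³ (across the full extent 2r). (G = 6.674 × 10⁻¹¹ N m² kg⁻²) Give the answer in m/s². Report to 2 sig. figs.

Δg = 4GMr/d³
   = 4 × (6.674 × 10⁻¹¹) × (5.9 × 10²⁷) × (1.3 × 10⁶) / (6.7 × 10⁸)³
   = 6.8 × 10⁻³ m/s²

6.8 × 10⁻³ m/s²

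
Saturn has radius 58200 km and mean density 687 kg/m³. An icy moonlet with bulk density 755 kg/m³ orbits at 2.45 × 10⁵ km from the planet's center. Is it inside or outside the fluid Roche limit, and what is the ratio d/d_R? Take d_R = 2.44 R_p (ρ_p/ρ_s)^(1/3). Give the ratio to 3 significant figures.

outside; d/d_R ≈ 1.78

d_R = 2.44 × (58200 km) × (687/755)^(1/3) = 1.376 × 10⁵ km
d/d_R = (2.45 × 10⁵) / (1.376 × 10⁵) = 1.78
Since d/d_R > 1, the body is outside the Roche limit.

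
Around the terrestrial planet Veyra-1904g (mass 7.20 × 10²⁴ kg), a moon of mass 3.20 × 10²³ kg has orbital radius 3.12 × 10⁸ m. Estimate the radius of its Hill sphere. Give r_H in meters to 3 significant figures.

7.66 × 10⁷ m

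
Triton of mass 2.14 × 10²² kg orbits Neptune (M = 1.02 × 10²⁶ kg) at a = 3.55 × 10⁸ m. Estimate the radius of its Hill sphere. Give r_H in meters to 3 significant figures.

r_H ≈ a (m/3M)^(1/3)
    = (3.55 × 10⁸) × (2.14 × 10²² / (3 × 1.02 × 10²⁶))^(1/3)
    = 1.46 × 10⁷ m

1.46 × 10⁷ m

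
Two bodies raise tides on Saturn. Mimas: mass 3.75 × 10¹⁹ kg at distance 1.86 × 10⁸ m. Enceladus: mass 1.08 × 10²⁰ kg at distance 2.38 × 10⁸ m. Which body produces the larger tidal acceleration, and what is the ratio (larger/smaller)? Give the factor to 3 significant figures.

Enceladus, by a factor of ≈ 1.37

Compare M/d³ for the two perturbers:
Mimas: (3.75 × 10¹⁹) / (1.86 × 10⁸)³ = 5.828 × 10⁻⁶
Enceladus: (1.08 × 10²⁰) / (2.38 × 10⁸)³ = 8.011 × 10⁻⁶
Ratio (larger/smaller) = 1.37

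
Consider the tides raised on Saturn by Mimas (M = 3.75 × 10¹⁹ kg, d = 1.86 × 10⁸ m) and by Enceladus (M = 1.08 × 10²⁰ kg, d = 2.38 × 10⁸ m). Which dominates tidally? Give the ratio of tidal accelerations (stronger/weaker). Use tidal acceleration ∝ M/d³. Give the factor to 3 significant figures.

Enceladus, by a factor of ≈ 1.37

The tide-raising term goes as M/d³ (the gradient of a 1/d² field).
Mimas: (3.75 × 10¹⁹) / (1.86 × 10⁸)³ = 5.828 × 10⁻⁶
Enceladus: (1.08 × 10²⁰) / (2.38 × 10⁸)³ = 8.011 × 10⁻⁶
Ratio (larger/smaller) = 1.37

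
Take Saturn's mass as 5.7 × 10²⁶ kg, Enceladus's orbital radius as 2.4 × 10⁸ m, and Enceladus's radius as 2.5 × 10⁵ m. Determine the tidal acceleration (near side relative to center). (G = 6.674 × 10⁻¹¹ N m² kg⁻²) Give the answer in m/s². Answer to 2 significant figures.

Since r ≪ d, expand the inverse-square field across one radius to get the leading 2GMr/d³ term.
Δa = 2GMr/d³
   = 2 × (6.674 × 10⁻¹¹) × (5.7 × 10²⁶) × (2.5 × 10⁵) / (2.4 × 10⁸)³
   = 1.4 × 10⁻³ m/s²

1.4 × 10⁻³ m/s²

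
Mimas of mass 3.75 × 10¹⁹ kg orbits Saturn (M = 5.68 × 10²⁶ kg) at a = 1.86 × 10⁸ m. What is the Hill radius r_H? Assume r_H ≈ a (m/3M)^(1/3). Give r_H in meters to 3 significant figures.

5.21 × 10⁵ m

r_H ≈ a (m/3M)^(1/3)
    = (1.86 × 10⁸) × (3.75 × 10¹⁹ / (3 × 5.68 × 10²⁶))^(1/3)
    = 5.21 × 10⁵ m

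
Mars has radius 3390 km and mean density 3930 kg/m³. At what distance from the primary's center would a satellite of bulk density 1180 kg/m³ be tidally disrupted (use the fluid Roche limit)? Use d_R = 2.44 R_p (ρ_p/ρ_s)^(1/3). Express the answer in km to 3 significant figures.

12400 km

d_R = 2.44 × 3390 km × (3930/1180)^(1/3)
    = 12400 km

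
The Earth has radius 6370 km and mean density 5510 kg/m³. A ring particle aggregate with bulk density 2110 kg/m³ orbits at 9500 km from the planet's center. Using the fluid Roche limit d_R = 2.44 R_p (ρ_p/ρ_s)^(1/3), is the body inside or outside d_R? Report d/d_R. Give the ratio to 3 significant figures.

inside; d/d_R ≈ 0.444

d_R = 2.44 × (6370 km) × (5510/2110)^(1/3) = 21400 km
d/d_R = (9500) / (21400) = 0.444
Since d/d_R < 1, the body is inside the Roche limit.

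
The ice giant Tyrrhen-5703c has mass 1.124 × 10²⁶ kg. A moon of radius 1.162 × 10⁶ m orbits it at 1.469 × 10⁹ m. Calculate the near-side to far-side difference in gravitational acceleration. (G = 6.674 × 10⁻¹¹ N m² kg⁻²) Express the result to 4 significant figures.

1.100 × 10⁻⁵ m/s²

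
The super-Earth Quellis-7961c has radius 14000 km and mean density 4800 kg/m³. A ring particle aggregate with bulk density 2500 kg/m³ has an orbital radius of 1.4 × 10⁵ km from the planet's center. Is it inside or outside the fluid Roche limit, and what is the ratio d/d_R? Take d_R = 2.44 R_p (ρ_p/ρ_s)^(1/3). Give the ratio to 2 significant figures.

outside; d/d_R ≈ 3.3

d_R = 2.44 × (14000 km) × (4800/2500)^(1/3) = 42460 km
d/d_R = (1.4 × 10⁵) / (42460) = 3.3
Since d/d_R > 1, the body is outside the Roche limit.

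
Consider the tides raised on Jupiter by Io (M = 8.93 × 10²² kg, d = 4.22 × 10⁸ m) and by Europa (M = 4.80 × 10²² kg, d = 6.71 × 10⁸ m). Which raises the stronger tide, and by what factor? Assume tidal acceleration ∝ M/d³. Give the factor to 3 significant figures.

Compare M/d³ for the two perturbers:
Io: (8.93 × 10²²) / (4.22 × 10⁸)³ = 1.188 × 10⁻³
Europa: (4.80 × 10²²) / (6.71 × 10⁸)³ = 1.589 × 10⁻⁴
Ratio (larger/smaller) = 7.48

Io, by a factor of ≈ 7.48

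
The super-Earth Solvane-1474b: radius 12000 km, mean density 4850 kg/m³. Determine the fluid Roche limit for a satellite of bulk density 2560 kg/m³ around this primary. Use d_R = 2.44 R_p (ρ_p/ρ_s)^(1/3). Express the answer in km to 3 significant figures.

d_R = 2.44 × 12000 km × (4850/2560)^(1/3)
    = 36200 km

36200 km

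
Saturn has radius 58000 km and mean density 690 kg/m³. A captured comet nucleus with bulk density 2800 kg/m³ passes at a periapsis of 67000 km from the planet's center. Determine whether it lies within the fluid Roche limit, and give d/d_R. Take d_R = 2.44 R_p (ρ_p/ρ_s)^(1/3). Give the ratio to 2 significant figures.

d_R = 2.44 × (58000 km) × (690/2800)^(1/3) = 88730 km
d/d_R = (67000) / (88730) = 0.76
Since d/d_R < 1, the body is inside the Roche limit.

inside; d/d_R ≈ 0.76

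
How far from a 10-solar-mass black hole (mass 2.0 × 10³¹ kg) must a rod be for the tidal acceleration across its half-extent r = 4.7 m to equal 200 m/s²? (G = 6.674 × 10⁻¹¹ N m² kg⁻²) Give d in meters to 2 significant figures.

4.0 × 10⁶ m

2GMr/d³ = a_tidal  ⇒  d = (2GMr / a_tidal)^(1/3)
d = (2 × 6.674×10⁻¹¹ × (2.0 × 10³¹) × (4.7) / (200))^(1/3)
  = 4.0 × 10⁶ m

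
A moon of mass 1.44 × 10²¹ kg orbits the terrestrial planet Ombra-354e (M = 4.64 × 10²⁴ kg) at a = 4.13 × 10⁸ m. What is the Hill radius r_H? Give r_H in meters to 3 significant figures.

1.94 × 10⁷ m

r_H ≈ a (m/3M)^(1/3)
    = (4.13 × 10⁸) × (1.44 × 10²¹ / (3 × 4.64 × 10²⁴))^(1/3)
    = 1.94 × 10⁷ m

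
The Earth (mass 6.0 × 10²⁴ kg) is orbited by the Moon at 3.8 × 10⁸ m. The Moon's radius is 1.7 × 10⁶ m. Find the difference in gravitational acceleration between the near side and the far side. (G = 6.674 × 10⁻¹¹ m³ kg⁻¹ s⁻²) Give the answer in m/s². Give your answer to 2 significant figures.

Near-to-far spans 2r, so the tidal difference is twice the near-to-center value: 4GMr/d³.
Δa = 4GMr/d³
   = 4 × (6.674 × 10⁻¹¹) × (6.0 × 10²⁴) × (1.7 × 10⁶) / (3.8 × 10⁸)³
   = 5.0 × 10⁻⁵ m/s²

5.0 × 10⁻⁵ m/s²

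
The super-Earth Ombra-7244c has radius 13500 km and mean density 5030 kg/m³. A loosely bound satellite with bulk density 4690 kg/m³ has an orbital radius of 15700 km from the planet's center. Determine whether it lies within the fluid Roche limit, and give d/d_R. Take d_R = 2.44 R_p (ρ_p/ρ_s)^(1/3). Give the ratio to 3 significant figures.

d_R = 2.44 × (13500 km) × (5030/4690)^(1/3) = 33720 km
d/d_R = (15700) / (33720) = 0.466
Since d/d_R < 1, the body is inside the Roche limit.

inside; d/d_R ≈ 0.466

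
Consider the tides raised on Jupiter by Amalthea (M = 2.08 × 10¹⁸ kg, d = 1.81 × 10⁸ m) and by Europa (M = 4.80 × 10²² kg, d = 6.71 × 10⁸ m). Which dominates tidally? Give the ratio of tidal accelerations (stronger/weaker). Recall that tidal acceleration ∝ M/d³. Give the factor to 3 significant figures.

Compare M/d³ for the two perturbers:
Amalthea: (2.08 × 10¹⁸) / (1.81 × 10⁸)³ = 3.508 × 10⁻⁷
Europa: (4.80 × 10²²) / (6.71 × 10⁸)³ = 1.589 × 10⁻⁴
Ratio (larger/smaller) = 453

Europa, by a factor of ≈ 453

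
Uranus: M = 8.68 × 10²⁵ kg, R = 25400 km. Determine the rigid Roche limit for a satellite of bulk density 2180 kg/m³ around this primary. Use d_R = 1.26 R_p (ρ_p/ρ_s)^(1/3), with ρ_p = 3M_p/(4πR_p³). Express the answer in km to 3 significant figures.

26700 km

ρ_p = 3M_p/(4πR_p³) = 3 × (8.68 × 10²⁵) / (4π × (2.54 × 10⁷ m)³) = 1260 kg/m³
d_R = 1.26 × 25400 km × (1260/2180)^(1/3)
    = 26700 km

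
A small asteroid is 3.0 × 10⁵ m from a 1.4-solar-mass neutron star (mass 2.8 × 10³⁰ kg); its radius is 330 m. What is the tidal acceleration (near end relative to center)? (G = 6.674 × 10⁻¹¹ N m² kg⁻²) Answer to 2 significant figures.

4.6 × 10⁶ m/s²

Δa = 2GMr/d³
   = 2 × (6.674 × 10⁻¹¹) × (2.8 × 10³⁰) × (330) / (3.0 × 10⁵)³
   = 4.6 × 10⁶ m/s²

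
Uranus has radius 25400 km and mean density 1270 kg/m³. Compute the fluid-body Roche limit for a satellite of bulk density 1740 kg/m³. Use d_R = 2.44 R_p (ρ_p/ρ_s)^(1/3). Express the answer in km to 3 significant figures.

d_R = 2.44 × 25400 km × (1270/1740)^(1/3)
    = 55800 km

55800 km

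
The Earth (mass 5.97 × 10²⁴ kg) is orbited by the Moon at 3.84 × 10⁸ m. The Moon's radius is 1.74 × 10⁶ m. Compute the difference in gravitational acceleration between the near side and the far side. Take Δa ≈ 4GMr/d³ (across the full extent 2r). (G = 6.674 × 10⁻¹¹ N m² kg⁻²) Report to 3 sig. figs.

4.90 × 10⁻⁵ m/s²

Δg = 4GMr/d³
   = 4 × (6.674 × 10⁻¹¹) × (5.97 × 10²⁴) × (1.74 × 10⁶) / (3.84 × 10⁸)³
   = 4.90 × 10⁻⁵ m/s²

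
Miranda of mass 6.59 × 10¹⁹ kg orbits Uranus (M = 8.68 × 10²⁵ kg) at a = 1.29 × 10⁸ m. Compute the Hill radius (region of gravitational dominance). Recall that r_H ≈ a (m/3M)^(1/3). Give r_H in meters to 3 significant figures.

r_H ≈ a (m/3M)^(1/3)
    = (1.29 × 10⁸) × (6.59 × 10¹⁹ / (3 × 8.68 × 10²⁵))^(1/3)
    = 8.16 × 10⁵ m

8.16 × 10⁵ m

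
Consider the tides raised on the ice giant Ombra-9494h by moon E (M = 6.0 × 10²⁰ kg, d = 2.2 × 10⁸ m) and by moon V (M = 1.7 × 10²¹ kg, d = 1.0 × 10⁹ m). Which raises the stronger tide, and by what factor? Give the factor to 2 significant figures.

Compare M/d³ for the two perturbers:
Moon E: (6.0 × 10²⁰) / (2.2 × 10⁸)³ = 5.635 × 10⁻⁵
Moon V: (1.7 × 10²¹) / (1.0 × 10⁹)³ = 1.700 × 10⁻⁶
Ratio (larger/smaller) = 33

Moon E, by a factor of ≈ 33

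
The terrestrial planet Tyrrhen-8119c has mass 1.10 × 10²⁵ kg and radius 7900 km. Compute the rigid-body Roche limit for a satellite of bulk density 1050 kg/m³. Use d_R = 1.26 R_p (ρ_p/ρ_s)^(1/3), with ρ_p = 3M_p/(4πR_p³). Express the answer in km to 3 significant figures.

ρ_p = 3M_p/(4πR_p³) = 3 × (1.10 × 10²⁵) / (4π × (7.90 × 10⁶ m)³) = 5330 kg/m³
d_R = 1.26 × 7900 km × (5330/1050)^(1/3)
    = 17100 km

17100 km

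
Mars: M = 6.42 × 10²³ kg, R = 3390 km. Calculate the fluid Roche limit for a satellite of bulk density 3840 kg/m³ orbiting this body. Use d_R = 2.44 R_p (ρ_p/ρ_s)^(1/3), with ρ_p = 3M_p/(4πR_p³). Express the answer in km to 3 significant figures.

8340 km

ρ_p = 3M_p/(4πR_p³) = 3 × (6.42 × 10²³) / (4π × (3.39 × 10⁶ m)³) = 3930 kg/m³
d_R = 2.44 × 3390 km × (3930/3840)^(1/3)
    = 8340 km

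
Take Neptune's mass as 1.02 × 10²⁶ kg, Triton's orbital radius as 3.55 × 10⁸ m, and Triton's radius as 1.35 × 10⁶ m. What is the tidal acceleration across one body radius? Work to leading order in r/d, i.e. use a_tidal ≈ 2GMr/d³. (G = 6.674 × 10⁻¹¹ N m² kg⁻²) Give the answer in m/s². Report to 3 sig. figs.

4.11 × 10⁻⁴ m/s²

Δa = 2GMr/d³
   = 2 × (6.674 × 10⁻¹¹) × (1.02 × 10²⁶) × (1.35 × 10⁶) / (3.55 × 10⁸)³
   = 4.11 × 10⁻⁴ m/s²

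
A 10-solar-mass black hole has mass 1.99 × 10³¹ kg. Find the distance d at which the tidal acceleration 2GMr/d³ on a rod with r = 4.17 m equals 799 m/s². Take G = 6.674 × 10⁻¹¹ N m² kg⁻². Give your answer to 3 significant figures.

2GMr/d³ = a_tidal  ⇒  d = (2GMr / a_tidal)^(1/3)
d = (2 × 6.674×10⁻¹¹ × (1.99 × 10³¹) × (4.17) / (799))^(1/3)
  = 2.40 × 10⁶ m

2.40 × 10⁶ m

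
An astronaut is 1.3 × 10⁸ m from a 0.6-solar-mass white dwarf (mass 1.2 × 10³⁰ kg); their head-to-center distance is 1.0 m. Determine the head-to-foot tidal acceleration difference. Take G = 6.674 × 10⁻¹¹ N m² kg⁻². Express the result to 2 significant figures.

The field gradient is 2GM/d³; across the full diameter 2r the difference is 4GMr/d³.
Δa = 4GMr/d³
   = 4 × (6.674 × 10⁻¹¹) × (1.2 × 10³⁰) × (1.0) / (1.3 × 10⁸)³
   = 1.5 × 10⁻⁴ m/s²

1.5 × 10⁻⁴ m/s²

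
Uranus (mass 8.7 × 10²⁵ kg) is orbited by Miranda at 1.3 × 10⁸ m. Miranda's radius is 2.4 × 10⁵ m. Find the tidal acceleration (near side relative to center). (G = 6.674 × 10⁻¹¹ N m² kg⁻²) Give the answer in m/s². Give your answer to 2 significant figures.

Δa = 2GMr/d³
   = 2 × (6.674 × 10⁻¹¹) × (8.7 × 10²⁵) × (2.4 × 10⁵) / (1.3 × 10⁸)³
   = 1.3 × 10⁻³ m/s²

1.3 × 10⁻³ m/s²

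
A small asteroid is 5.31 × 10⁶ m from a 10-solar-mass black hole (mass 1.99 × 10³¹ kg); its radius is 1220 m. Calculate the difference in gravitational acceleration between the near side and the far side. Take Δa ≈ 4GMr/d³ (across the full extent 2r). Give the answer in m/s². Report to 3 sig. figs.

4.33 × 10⁴ m/s²

Δg = 4GMr/d³
   = 4 × (6.674 × 10⁻¹¹) × (1.99 × 10³¹) × (1220) / (5.31 × 10⁶)³
   = 4.33 × 10⁴ m/s²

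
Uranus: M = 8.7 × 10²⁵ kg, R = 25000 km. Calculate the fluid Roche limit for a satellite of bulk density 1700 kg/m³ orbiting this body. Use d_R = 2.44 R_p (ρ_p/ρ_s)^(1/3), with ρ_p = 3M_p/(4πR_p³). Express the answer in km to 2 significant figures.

ρ_p = 3M_p/(4πR_p³) = 3 × (8.7 × 10²⁵) / (4π × (2.5 × 10⁷ m)³) = 1300 kg/m³
d_R = 2.44 × 25000 km × (1300/1700)^(1/3)
    = 56000 km

56000 km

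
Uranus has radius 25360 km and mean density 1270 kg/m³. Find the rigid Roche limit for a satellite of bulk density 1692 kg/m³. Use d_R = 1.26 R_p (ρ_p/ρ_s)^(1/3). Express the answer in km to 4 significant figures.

d_R = 1.26 × 25360 km × (1270/1692)^(1/3)
    = 29040 km

29040 km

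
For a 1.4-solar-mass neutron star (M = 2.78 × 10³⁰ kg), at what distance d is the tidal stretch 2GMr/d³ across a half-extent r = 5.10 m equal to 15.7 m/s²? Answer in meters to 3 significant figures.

2GMr/d³ = a_tidal  ⇒  d = (2GMr / a_tidal)^(1/3)
d = (2 × 6.674×10⁻¹¹ × (2.78 × 10³⁰) × (5.10) / (15.7))^(1/3)
  = 4.94 × 10⁶ m

4.94 × 10⁶ m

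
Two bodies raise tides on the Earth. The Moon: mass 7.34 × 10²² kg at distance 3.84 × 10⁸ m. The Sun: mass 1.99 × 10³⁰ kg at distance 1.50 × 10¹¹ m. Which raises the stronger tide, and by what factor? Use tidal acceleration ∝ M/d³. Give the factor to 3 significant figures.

Tidal acceleration ∝ M/d³, so compare M/d³ for each.
The Moon: (7.34 × 10²²) / (3.84 × 10⁸)³ = 1.296 × 10⁻³
The Sun: (1.99 × 10³⁰) / (1.50 × 10¹¹)³ = 5.896 × 10⁻⁴
Ratio (larger/smaller) = 2.20

The Moon, by a factor of ≈ 2.20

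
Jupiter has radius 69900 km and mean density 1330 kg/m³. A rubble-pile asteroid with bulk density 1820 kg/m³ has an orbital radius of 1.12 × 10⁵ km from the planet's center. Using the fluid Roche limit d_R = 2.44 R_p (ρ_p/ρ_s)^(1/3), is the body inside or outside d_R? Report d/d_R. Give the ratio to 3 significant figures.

inside; d/d_R ≈ 0.729

d_R = 2.44 × (69900 km) × (1330/1820)^(1/3) = 1.536 × 10⁵ km
d/d_R = (1.12 × 10⁵) / (1.536 × 10⁵) = 0.729
Since d/d_R < 1, the body is inside the Roche limit.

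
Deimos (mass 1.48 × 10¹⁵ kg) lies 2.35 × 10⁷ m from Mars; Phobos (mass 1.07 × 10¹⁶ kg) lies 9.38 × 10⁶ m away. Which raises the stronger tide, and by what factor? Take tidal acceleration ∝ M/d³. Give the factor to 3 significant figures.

The tide-raising term goes as M/d³ (the gradient of a 1/d² field).
Deimos: (1.48 × 10¹⁵) / (2.35 × 10⁷)³ = 1.140 × 10⁻⁷
Phobos: (1.07 × 10¹⁶) / (9.38 × 10⁶)³ = 1.297 × 10⁻⁵
Ratio (larger/smaller) = 114

Phobos, by a factor of ≈ 114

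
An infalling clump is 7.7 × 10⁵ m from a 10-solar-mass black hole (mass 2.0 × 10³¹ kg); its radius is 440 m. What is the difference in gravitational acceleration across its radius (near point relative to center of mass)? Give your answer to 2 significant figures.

2.6 × 10⁶ m/s²

Since r ≪ d, expand the inverse-square field across one radius to get the leading 2GMr/d³ term.
Δa = 2GMr/d³
   = 2 × (6.674 × 10⁻¹¹) × (2.0 × 10³¹) × (440) / (7.7 × 10⁵)³
   = 2.6 × 10⁶ m/s²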